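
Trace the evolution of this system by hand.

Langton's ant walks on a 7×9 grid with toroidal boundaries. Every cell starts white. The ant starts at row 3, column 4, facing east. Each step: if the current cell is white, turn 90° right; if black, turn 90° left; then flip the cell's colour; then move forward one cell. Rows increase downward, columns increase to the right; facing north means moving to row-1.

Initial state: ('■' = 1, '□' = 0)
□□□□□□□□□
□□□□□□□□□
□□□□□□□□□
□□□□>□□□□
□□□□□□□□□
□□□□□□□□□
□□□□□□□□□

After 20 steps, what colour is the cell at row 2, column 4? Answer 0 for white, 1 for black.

gen 0: □□□□□□□□□
□□□□□□□□□
□□□□□□□□□
□□□□>□□□□
□□□□□□□□□
□□□□□□□□□
□□□□□□□□□
gen 1: □□□□□□□□□
□□□□□□□□□
□□□□□□□□□
□□□□■□□□□
□□□□v□□□□
□□□□□□□□□
□□□□□□□□□
gen 2: □□□□□□□□□
□□□□□□□□□
□□□□□□□□□
□□□□■□□□□
□□□<■□□□□
□□□□□□□□□
□□□□□□□□□
gen 3: □□□□□□□□□
□□□□□□□□□
□□□□□□□□□
□□□^■□□□□
□□□■■□□□□
□□□□□□□□□
□□□□□□□□□
gen 4: □□□□□□□□□
□□□□□□□□□
□□□□□□□□□
□□□■>□□□□
□□□■■□□□□
□□□□□□□□□
□□□□□□□□□
gen 5: □□□□□□□□□
□□□□□□□□□
□□□□^□□□□
□□□■□□□□□
□□□■■□□□□
□□□□□□□□□
□□□□□□□□□
gen 6: □□□□□□□□□
□□□□□□□□□
□□□□■>□□□
□□□■□□□□□
□□□■■□□□□
□□□□□□□□□
□□□□□□□□□
gen 7: □□□□□□□□□
□□□□□□□□□
□□□□■■□□□
□□□■□v□□□
□□□■■□□□□
□□□□□□□□□
□□□□□□□□□
gen 8: □□□□□□□□□
□□□□□□□□□
□□□□■■□□□
□□□■<■□□□
□□□■■□□□□
□□□□□□□□□
□□□□□□□□□
gen 9: □□□□□□□□□
□□□□□□□□□
□□□□^■□□□
□□□■■■□□□
□□□■■□□□□
□□□□□□□□□
□□□□□□□□□
gen 10: □□□□□□□□□
□□□□□□□□□
□□□<□■□□□
□□□■■■□□□
□□□■■□□□□
□□□□□□□□□
□□□□□□□□□
gen 11: □□□□□□□□□
□□□^□□□□□
□□□■□■□□□
□□□■■■□□□
□□□■■□□□□
□□□□□□□□□
□□□□□□□□□
gen 12: □□□□□□□□□
□□□■>□□□□
□□□■□■□□□
□□□■■■□□□
□□□■■□□□□
□□□□□□□□□
□□□□□□□□□
gen 13: □□□□□□□□□
□□□■■□□□□
□□□■v■□□□
□□□■■■□□□
□□□■■□□□□
□□□□□□□□□
□□□□□□□□□
gen 14: □□□□□□□□□
□□□■■□□□□
□□□<■■□□□
□□□■■■□□□
□□□■■□□□□
□□□□□□□□□
□□□□□□□□□
gen 15: □□□□□□□□□
□□□■■□□□□
□□□□■■□□□
□□□v■■□□□
□□□■■□□□□
□□□□□□□□□
□□□□□□□□□
gen 16: □□□□□□□□□
□□□■■□□□□
□□□□■■□□□
□□□□>■□□□
□□□■■□□□□
□□□□□□□□□
□□□□□□□□□
gen 17: □□□□□□□□□
□□□■■□□□□
□□□□^■□□□
□□□□□■□□□
□□□■■□□□□
□□□□□□□□□
□□□□□□□□□
gen 18: □□□□□□□□□
□□□■■□□□□
□□□<□■□□□
□□□□□■□□□
□□□■■□□□□
□□□□□□□□□
□□□□□□□□□
gen 19: □□□□□□□□□
□□□^■□□□□
□□□■□■□□□
□□□□□■□□□
□□□■■□□□□
□□□□□□□□□
□□□□□□□□□
gen 20: □□□□□□□□□
□□<□■□□□□
□□□■□■□□□
□□□□□■□□□
□□□■■□□□□
□□□□□□□□□
□□□□□□□□□

0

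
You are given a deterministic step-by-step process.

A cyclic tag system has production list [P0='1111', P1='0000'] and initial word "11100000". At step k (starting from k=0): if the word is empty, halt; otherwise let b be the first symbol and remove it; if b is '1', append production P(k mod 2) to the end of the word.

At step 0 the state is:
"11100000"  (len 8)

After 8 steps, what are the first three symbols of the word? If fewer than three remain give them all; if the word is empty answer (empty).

111

gen 0: "11100000"  (len 8)
gen 1: "11000001111"  (len 11)
gen 2: "10000011110000"  (len 14)
gen 3: "00000111100001111"  (len 17)
gen 4: "0000111100001111"  (len 16)
gen 5: "000111100001111"  (len 15)
gen 6: "00111100001111"  (len 14)
gen 7: "0111100001111"  (len 13)
gen 8: "111100001111"  (len 12)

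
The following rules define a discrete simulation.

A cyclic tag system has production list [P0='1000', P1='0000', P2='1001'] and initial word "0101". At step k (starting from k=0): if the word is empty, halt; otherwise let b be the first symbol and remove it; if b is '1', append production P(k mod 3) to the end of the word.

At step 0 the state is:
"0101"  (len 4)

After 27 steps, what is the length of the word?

step 0: "0101"  (len 4)
step 1: "101"  (len 3)
step 2: "010000"  (len 6)
step 3: "10000"  (len 5)
step 4: "00001000"  (len 8)
step 5: "0001000"  (len 7)
step 6: "001000"  (len 6)
step 7: "01000"  (len 5)
step 8: "1000"  (len 4)
step 9: "0001001"  (len 7)
step 10: "001001"  (len 6)
step 11: "01001"  (len 5)
step 12: "1001"  (len 4)
step 13: "0011000"  (len 7)
step 14: "011000"  (len 6)
step 15: "11000"  (len 5)
step 16: "10001000"  (len 8)
step 17: "00010000000"  (len 11)
step 18: "0010000000"  (len 10)
step 19: "010000000"  (len 9)
step 20: "10000000"  (len 8)
step 21: "00000001001"  (len 11)
step 22: "0000001001"  (len 10)
step 23: "000001001"  (len 9)
step 24: "00001001"  (len 8)
step 25: "0001001"  (len 7)
step 26: "001001"  (len 6)
step 27: "01001"  (len 5)

5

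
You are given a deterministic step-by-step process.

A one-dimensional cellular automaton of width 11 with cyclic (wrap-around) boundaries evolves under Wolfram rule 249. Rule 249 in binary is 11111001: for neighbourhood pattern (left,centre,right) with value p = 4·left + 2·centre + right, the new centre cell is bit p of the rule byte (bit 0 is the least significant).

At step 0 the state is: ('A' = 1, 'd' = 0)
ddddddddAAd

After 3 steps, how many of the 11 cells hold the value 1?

11

t=0: ddddddddAAd
t=1: AAAAAAAdAAA
t=2: AAAAAAAAAAA
t=3: AAAAAAAAAAA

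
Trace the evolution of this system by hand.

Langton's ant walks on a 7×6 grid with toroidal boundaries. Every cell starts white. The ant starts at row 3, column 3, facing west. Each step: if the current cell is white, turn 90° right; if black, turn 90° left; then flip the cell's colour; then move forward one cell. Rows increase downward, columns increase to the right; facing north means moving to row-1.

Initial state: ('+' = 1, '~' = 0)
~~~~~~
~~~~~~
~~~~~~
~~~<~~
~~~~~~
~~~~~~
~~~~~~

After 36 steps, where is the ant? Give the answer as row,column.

3,1

step 0: ~~~~~~
~~~~~~
~~~~~~
~~~<~~
~~~~~~
~~~~~~
~~~~~~
step 1: ~~~~~~
~~~~~~
~~~^~~
~~~+~~
~~~~~~
~~~~~~
~~~~~~
step 2: ~~~~~~
~~~~~~
~~~+>~
~~~+~~
~~~~~~
~~~~~~
~~~~~~
step 3: ~~~~~~
~~~~~~
~~~++~
~~~+v~
~~~~~~
~~~~~~
~~~~~~
step 4: ~~~~~~
~~~~~~
~~~++~
~~~<+~
~~~~~~
~~~~~~
~~~~~~
step 5: ~~~~~~
~~~~~~
~~~++~
~~~~+~
~~~v~~
~~~~~~
~~~~~~
step 6: ~~~~~~
~~~~~~
~~~++~
~~~~+~
~~<+~~
~~~~~~
~~~~~~
step 7: ~~~~~~
~~~~~~
~~~++~
~~^~+~
~~++~~
~~~~~~
~~~~~~
step 8: ~~~~~~
~~~~~~
~~~++~
~~+>+~
~~++~~
~~~~~~
~~~~~~
step 9: ~~~~~~
~~~~~~
~~~++~
~~+++~
~~+v~~
~~~~~~
~~~~~~
step 10: ~~~~~~
~~~~~~
~~~++~
~~+++~
~~+~>~
~~~~~~
~~~~~~
step 11: ~~~~~~
~~~~~~
~~~++~
~~+++~
~~+~+~
~~~~v~
~~~~~~
step 12: ~~~~~~
~~~~~~
~~~++~
~~+++~
~~+~+~
~~~<+~
~~~~~~
step 13: ~~~~~~
~~~~~~
~~~++~
~~+++~
~~+^+~
~~~++~
~~~~~~
step 14: ~~~~~~
~~~~~~
~~~++~
~~+++~
~~++>~
~~~++~
~~~~~~
step 15: ~~~~~~
~~~~~~
~~~++~
~~++^~
~~++~~
~~~++~
~~~~~~
step 16: ~~~~~~
~~~~~~
~~~++~
~~+<~~
~~++~~
~~~++~
~~~~~~
step 17: ~~~~~~
~~~~~~
~~~++~
~~+~~~
~~+v~~
~~~++~
~~~~~~
step 18: ~~~~~~
~~~~~~
~~~++~
~~+~~~
~~+~>~
~~~++~
~~~~~~
step 19: ~~~~~~
~~~~~~
~~~++~
~~+~~~
~~+~+~
~~~+v~
~~~~~~
step 20: ~~~~~~
~~~~~~
~~~++~
~~+~~~
~~+~+~
~~~+~>
~~~~~~
step 21: ~~~~~~
~~~~~~
~~~++~
~~+~~~
~~+~+~
~~~+~+
~~~~~v
step 22: ~~~~~~
~~~~~~
~~~++~
~~+~~~
~~+~+~
~~~+~+
~~~~<+
step 23: ~~~~~~
~~~~~~
~~~++~
~~+~~~
~~+~+~
~~~+^+
~~~~++
step 24: ~~~~~~
~~~~~~
~~~++~
~~+~~~
~~+~+~
~~~++>
~~~~++
step 25: ~~~~~~
~~~~~~
~~~++~
~~+~~~
~~+~+^
~~~++~
~~~~++
step 26: ~~~~~~
~~~~~~
~~~++~
~~+~~~
>~+~++
~~~++~
~~~~++
step 27: ~~~~~~
~~~~~~
~~~++~
~~+~~~
+~+~++
v~~++~
~~~~++
step 28: ~~~~~~
~~~~~~
~~~++~
~~+~~~
+~+~++
+~~++<
~~~~++
step 29: ~~~~~~
~~~~~~
~~~++~
~~+~~~
+~+~+^
+~~+++
~~~~++
step 30: ~~~~~~
~~~~~~
~~~++~
~~+~~~
+~+~<~
+~~+++
~~~~++
step 31: ~~~~~~
~~~~~~
~~~++~
~~+~~~
+~+~~~
+~~+v+
~~~~++
step 32: ~~~~~~
~~~~~~
~~~++~
~~+~~~
+~+~~~
+~~+~>
~~~~++
step 33: ~~~~~~
~~~~~~
~~~++~
~~+~~~
+~+~~^
+~~+~~
~~~~++
step 34: ~~~~~~
~~~~~~
~~~++~
~~+~~~
>~+~~+
+~~+~~
~~~~++
step 35: ~~~~~~
~~~~~~
~~~++~
^~+~~~
~~+~~+
+~~+~~
~~~~++
step 36: ~~~~~~
~~~~~~
~~~++~
+>+~~~
~~+~~+
+~~+~~
~~~~++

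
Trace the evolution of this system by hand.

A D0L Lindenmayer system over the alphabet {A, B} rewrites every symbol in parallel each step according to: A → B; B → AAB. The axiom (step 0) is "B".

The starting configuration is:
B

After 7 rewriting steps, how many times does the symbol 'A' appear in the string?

86

0) B
1) AAB
2) BBAAB
3) AABAABBBAAB
4) BBAABBBAABAABAABBBAAB
5) AABAABBBAABAABAABBBAABBBAABBBAABAABAABBBAAB
6) BBAABBBAABAABAABBBAABBBAABBBAABAABAABBBAABAABAABBBAABAABAABBBAABBBAABBBAABAABAABBBAAB
7) AABAABBBAABAABAABBBAABBBAABBBAABAABAABBBAABAABAABBBAABAABA…BAABAABAABBBAABAABAABBBAABAABAABBBAABBBAABBBAABAABAABBBAAB  (len 171)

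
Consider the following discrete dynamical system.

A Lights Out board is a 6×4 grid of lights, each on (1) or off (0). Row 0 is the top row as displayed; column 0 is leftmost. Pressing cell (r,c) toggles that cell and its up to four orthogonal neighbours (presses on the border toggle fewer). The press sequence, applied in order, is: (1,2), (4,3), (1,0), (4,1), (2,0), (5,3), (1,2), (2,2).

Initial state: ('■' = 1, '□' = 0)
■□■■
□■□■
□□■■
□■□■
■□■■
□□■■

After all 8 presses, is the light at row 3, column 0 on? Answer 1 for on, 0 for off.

1

0) ■□■■
□■□■
□□■■
□■□■
■□■■
□□■■
1) ■□□■
□□■□
□□□■
□■□■
■□■■
□□■■
2) ■□□■
□□■□
□□□■
□■□□
■□□□
□□■□
3) □□□■
■■■□
■□□■
□■□□
■□□□
□□■□
4) □□□■
■■■□
■□□■
□□□□
□■■□
□■■□
5) □□□■
□■■□
□■□■
■□□□
□■■□
□■■□
6) □□□■
□■■□
□■□■
■□□□
□■■■
□■□■
7) □□■■
□□□■
□■■■
■□□□
□■■■
□■□■
8) □□■■
□□■■
□□□□
■□■□
□■■■
□■□■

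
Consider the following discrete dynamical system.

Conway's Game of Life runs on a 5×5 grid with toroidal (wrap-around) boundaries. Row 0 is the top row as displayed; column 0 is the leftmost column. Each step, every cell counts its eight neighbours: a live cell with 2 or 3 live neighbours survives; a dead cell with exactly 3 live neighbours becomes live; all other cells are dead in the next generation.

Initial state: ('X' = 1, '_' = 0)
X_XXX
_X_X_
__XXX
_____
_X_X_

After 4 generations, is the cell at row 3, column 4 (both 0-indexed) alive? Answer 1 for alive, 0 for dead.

0) X_XXX
_X_X_
__XXX
_____
_X_X_
1) X____
_X___
__XXX
____X
XX_X_
2) X_X_X
XXXXX
X_XXX
_X___
XX___
3) _____
_____
_____
___X_
__X_X
4) _____
_____
_____
___X_
___X_

0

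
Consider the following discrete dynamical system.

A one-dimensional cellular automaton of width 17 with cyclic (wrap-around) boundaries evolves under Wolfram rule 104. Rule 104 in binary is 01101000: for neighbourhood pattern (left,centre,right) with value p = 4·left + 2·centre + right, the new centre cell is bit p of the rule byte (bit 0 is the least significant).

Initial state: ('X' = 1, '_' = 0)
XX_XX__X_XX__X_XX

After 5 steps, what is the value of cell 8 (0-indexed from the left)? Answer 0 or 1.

k=0  XX_XX__X_XX__X_XX
k=1  _XXXX___XXX___XX_
k=2  _X__X___X_X___XX_
k=3  _________X____XX_
k=4  ______________XX_
k=5  ______________XX_

0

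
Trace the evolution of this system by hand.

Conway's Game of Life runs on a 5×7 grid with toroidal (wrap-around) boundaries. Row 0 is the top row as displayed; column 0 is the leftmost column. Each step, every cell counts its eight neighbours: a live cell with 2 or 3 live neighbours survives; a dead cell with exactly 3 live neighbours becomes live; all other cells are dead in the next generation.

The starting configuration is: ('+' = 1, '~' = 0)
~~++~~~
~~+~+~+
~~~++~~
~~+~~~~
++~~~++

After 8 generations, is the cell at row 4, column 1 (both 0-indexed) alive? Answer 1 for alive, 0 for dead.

1

0) ~~++~~~
~~+~+~+
~~~++~~
~~+~~~~
++~~~++
1) ~~+++~~
~~+~++~
~~+~++~
+++++++
++~+~~+
2) +~~~~~+
~++~~~~
+~~~~~~
~~~~~~~
~~~~~~~
3) ++~~~~~
~+~~~~+
~+~~~~~
~~~~~~~
~~~~~~~
4) ++~~~~~
~++~~~~
+~~~~~~
~~~~~~~
~~~~~~~
5) +++~~~~
~~+~~~~
~+~~~~~
~~~~~~~
~~~~~~~
6) ~++~~~~
+~+~~~~
~~~~~~~
~~~~~~~
~+~~~~~
7) +~+~~~~
~~+~~~~
~~~~~~~
~~~~~~~
~++~~~~
8) ~~++~~~
~+~~~~~
~~~~~~~
~~~~~~~
~++~~~~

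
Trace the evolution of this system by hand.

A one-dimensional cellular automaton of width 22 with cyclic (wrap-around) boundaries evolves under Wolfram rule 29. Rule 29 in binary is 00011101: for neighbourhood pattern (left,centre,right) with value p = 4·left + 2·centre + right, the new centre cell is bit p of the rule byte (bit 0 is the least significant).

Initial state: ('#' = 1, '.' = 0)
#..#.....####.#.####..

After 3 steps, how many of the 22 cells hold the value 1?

11

[0] #..#.....####.#.####..
[1] ##.#####.#....#.#...#.
[2] #..#.....####.#.###.#.
[3] ##.#####.#....#.#...#.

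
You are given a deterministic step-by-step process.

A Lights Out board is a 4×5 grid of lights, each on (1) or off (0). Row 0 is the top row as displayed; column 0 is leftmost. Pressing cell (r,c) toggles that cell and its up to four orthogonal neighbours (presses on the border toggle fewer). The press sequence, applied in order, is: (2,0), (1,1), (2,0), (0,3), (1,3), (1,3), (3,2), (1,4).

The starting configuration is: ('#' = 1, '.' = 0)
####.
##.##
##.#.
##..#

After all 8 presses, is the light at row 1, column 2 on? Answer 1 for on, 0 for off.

1

k=0  ####.
##.##
##.#.
##..#
k=1  ####.
.#.##
...#.
.#..#
k=2  #.##.
#.###
.#.#.
.#..#
k=3  #.##.
..###
#..#.
##..#
k=4  #...#
..#.#
#..#.
##..#
k=5  #..##
...#.
#....
##..#
k=6  #...#
..#.#
#..#.
##..#
k=7  #...#
..#.#
#.##.
#.###
k=8  #....
..##.
#.###
#.###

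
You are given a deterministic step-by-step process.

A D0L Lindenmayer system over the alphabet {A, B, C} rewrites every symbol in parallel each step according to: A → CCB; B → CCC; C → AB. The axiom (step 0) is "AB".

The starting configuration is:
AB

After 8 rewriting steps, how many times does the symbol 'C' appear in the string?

[0] AB
[1] CCBCCC
[2] ABABCCCABABAB
[3] CCBCCCCCBCCCABABABCCBCCCCCBCCCCCBCCC
[4] ABABCCCABABABABABCCCABABABCCBCCCCCBCCCCCBCCCABABCCCABABABABABCCCABABABABABCCCABABAB
[5] CCBCCCCCBCCCABABABCCBCCCCCBCCCCCBCCCCCBCCCCCBCCCABABABCCBC…ABABCCBCCCCCBCCCCCBCCCCCBCCCCCBCCCABABABCCBCCCCCBCCCCCBCCC  (len 219)
[6] ABABCCCABABABABABCCCABABABCCBCCCCCBCCCCCBCCCABABCCCABABABA…BCCBCCCCCBCCCCCBCCCABABCCCABABABABABCCCABABABABABCCCABABAB  (len 523)
[7] CCBCCCCCBCCCABABABCCBCCCCCBCCCCCBCCCCCBCCCCCBCCCABABABCCBC…ABABCCBCCCCCBCCCCCBCCCCCBCCCCCBCCCABABABCCBCCCCCBCCCCCBCCC  (len 1344)
[8] ABABCCCABABABABABCCCABABABCCBCCCCCBCCCCCBCCCABABCCCABABABA…BCCBCCCCCBCCCCCBCCCABABCCCABABABABABCCCABABABABABCCCABABAB  (len 3272)

1527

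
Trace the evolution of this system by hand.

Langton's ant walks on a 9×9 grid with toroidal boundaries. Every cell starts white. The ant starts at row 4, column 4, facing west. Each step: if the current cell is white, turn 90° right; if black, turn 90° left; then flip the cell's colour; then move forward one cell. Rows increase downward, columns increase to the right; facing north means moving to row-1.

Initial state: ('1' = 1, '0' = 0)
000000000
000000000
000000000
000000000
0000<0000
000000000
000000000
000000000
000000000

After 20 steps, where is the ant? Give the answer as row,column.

6,6

step 0: 000000000
000000000
000000000
000000000
0000<0000
000000000
000000000
000000000
000000000
step 1: 000000000
000000000
000000000
0000^0000
000010000
000000000
000000000
000000000
000000000
step 2: 000000000
000000000
000000000
00001>000
000010000
000000000
000000000
000000000
000000000
step 3: 000000000
000000000
000000000
000011000
00001v000
000000000
000000000
000000000
000000000
step 4: 000000000
000000000
000000000
000011000
0000<1000
000000000
000000000
000000000
000000000
step 5: 000000000
000000000
000000000
000011000
000001000
0000v0000
000000000
000000000
000000000
step 6: 000000000
000000000
000000000
000011000
000001000
000<10000
000000000
000000000
000000000
step 7: 000000000
000000000
000000000
000011000
000^01000
000110000
000000000
000000000
000000000
step 8: 000000000
000000000
000000000
000011000
0001>1000
000110000
000000000
000000000
000000000
step 9: 000000000
000000000
000000000
000011000
000111000
0001v0000
000000000
000000000
000000000
step 10: 000000000
000000000
000000000
000011000
000111000
00010>000
000000000
000000000
000000000
step 11: 000000000
000000000
000000000
000011000
000111000
000101000
00000v000
000000000
000000000
step 12: 000000000
000000000
000000000
000011000
000111000
000101000
0000<1000
000000000
000000000
step 13: 000000000
000000000
000000000
000011000
000111000
0001^1000
000011000
000000000
000000000
step 14: 000000000
000000000
000000000
000011000
000111000
00011>000
000011000
000000000
000000000
step 15: 000000000
000000000
000000000
000011000
00011^000
000110000
000011000
000000000
000000000
step 16: 000000000
000000000
000000000
000011000
0001<0000
000110000
000011000
000000000
000000000
step 17: 000000000
000000000
000000000
000011000
000100000
0001v0000
000011000
000000000
000000000
step 18: 000000000
000000000
000000000
000011000
000100000
00010>000
000011000
000000000
000000000
step 19: 000000000
000000000
000000000
000011000
000100000
000101000
00001v000
000000000
000000000
step 20: 000000000
000000000
000000000
000011000
000100000
000101000
000010>00
000000000
000000000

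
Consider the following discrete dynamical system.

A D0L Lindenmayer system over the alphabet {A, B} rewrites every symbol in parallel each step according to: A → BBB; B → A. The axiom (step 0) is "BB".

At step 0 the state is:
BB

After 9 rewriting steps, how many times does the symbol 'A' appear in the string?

[0] BB
[1] AA
[2] BBBBBB
[3] AAAAAA
[4] BBBBBBBBBBBBBBBBBB
[5] AAAAAAAAAAAAAAAAAA
[6] BBBBBBBBBBBBBBBBBBBBBBBBBBBBBBBBBBBBBBBBBBBBBBBBBBBBBB
[7] AAAAAAAAAAAAAAAAAAAAAAAAAAAAAAAAAAAAAAAAAAAAAAAAAAAAAA
[8] BBBBBBBBBBBBBBBBBBBBBBBBBBBBBBBBBBBBBBBBBBBBBBBBBBBBBBBBBB…BBBBBBBBBBBBBBBBBBBBBBBBBBBBBBBBBBBBBBBBBBBBBBBBBBBBBBBBBB  (len 162)
[9] AAAAAAAAAAAAAAAAAAAAAAAAAAAAAAAAAAAAAAAAAAAAAAAAAAAAAAAAAA…AAAAAAAAAAAAAAAAAAAAAAAAAAAAAAAAAAAAAAAAAAAAAAAAAAAAAAAAAA  (len 162)

162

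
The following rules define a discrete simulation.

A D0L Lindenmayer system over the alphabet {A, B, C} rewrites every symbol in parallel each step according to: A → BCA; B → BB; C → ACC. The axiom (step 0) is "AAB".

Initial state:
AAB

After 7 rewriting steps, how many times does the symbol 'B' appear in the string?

882

t=0: AAB
t=1: BCABCABB
t=2: BBACCBCABBACCBCABBBB
t=3: BBBBBCAACCACCBBACCBCABBBBBCAACCACCBBACCBCABBBBBBBB
t=4: BBBBBBBBBBACCBCABCAACCACCBCAACCACCBBBBBCAACCACCBBACCBCABBB…BCABCAACCACCBCAACCACCBBBBBCAACCACCBBACCBCABBBBBBBBBBBBBBBB  (len 126)
t=5: BBBBBBBBBBBBBBBBBBBBBCAACCACCBBACCBCABBACCBCABCAACCACCBCAA…CCACCBBBBBCAACCACCBBACCBCABBBBBBBBBBBBBBBBBBBBBBBBBBBBBBBB  (len 320)
t=6: BBBBBBBBBBBBBBBBBBBBBBBBBBBBBBBBBBBBBBBBBBACCBCABCAACCACCB…BBBBBBBBBBBBBBBBBBBBBBBBBBBBBBBBBBBBBBBBBBBBBBBBBBBBBBBBBB  (len 818)
t=7: BBBBBBBBBBBBBBBBBBBBBBBBBBBBBBBBBBBBBBBBBBBBBBBBBBBBBBBBBB…BBBBBBBBBBBBBBBBBBBBBBBBBBBBBBBBBBBBBBBBBBBBBBBBBBBBBBBBBB  (len 2102)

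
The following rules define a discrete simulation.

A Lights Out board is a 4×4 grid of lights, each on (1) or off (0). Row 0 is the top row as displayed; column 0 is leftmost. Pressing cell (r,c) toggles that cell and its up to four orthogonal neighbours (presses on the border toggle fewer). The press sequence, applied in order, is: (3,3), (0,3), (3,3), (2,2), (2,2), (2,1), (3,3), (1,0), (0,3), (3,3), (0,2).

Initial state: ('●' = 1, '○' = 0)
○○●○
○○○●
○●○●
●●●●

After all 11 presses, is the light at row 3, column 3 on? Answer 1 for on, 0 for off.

1

0) ○○●○
○○○●
○●○●
●●●●
1) ○○●○
○○○●
○●○○
●●○○
2) ○○○●
○○○○
○●○○
●●○○
3) ○○○●
○○○○
○●○●
●●●●
4) ○○○●
○○●○
○○●○
●●○●
5) ○○○●
○○○○
○●○●
●●●●
6) ○○○●
○●○○
●○●●
●○●●
7) ○○○●
○●○○
●○●○
●○○○
8) ●○○●
●○○○
○○●○
●○○○
9) ●○●○
●○○●
○○●○
●○○○
10) ●○●○
●○○●
○○●●
●○●●
11) ●●○●
●○●●
○○●●
●○●●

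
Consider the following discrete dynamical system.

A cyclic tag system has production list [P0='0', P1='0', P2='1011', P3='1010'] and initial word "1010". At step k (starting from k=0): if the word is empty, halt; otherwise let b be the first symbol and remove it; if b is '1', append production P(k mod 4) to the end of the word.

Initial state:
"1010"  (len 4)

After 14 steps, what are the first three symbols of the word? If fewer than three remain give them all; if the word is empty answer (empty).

010

step 0: "1010"  (len 4)
step 1: "0100"  (len 4)
step 2: "100"  (len 3)
step 3: "001011"  (len 6)
step 4: "01011"  (len 5)
step 5: "1011"  (len 4)
step 6: "0110"  (len 4)
step 7: "110"  (len 3)
step 8: "101010"  (len 6)
step 9: "010100"  (len 6)
step 10: "10100"  (len 5)
step 11: "01001011"  (len 8)
step 12: "1001011"  (len 7)
step 13: "0010110"  (len 7)
step 14: "010110"  (len 6)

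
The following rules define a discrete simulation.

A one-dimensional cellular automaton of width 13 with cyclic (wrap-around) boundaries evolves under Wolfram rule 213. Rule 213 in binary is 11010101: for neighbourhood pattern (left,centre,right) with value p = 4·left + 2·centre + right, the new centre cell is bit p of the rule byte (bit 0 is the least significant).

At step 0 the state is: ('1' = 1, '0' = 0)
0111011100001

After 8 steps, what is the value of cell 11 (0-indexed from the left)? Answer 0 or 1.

0

step 0: 0111011100001
step 1: 0011001111101
step 2: 1001100111101
step 3: 1100110011100
step 4: 0110011001110
step 5: 0011001100111
step 6: 1001100110011
step 7: 1100110011001
step 8: 1110011001100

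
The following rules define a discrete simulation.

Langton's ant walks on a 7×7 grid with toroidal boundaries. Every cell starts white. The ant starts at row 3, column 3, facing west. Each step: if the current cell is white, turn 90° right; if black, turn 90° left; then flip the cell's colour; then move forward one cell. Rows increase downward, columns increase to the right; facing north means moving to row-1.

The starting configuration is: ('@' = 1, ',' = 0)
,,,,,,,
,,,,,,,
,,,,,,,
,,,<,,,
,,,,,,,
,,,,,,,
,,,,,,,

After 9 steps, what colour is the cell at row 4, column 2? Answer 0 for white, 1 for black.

0) ,,,,,,,
,,,,,,,
,,,,,,,
,,,<,,,
,,,,,,,
,,,,,,,
,,,,,,,
1) ,,,,,,,
,,,,,,,
,,,^,,,
,,,@,,,
,,,,,,,
,,,,,,,
,,,,,,,
2) ,,,,,,,
,,,,,,,
,,,@>,,
,,,@,,,
,,,,,,,
,,,,,,,
,,,,,,,
3) ,,,,,,,
,,,,,,,
,,,@@,,
,,,@v,,
,,,,,,,
,,,,,,,
,,,,,,,
4) ,,,,,,,
,,,,,,,
,,,@@,,
,,,<@,,
,,,,,,,
,,,,,,,
,,,,,,,
5) ,,,,,,,
,,,,,,,
,,,@@,,
,,,,@,,
,,,v,,,
,,,,,,,
,,,,,,,
6) ,,,,,,,
,,,,,,,
,,,@@,,
,,,,@,,
,,<@,,,
,,,,,,,
,,,,,,,
7) ,,,,,,,
,,,,,,,
,,,@@,,
,,^,@,,
,,@@,,,
,,,,,,,
,,,,,,,
8) ,,,,,,,
,,,,,,,
,,,@@,,
,,@>@,,
,,@@,,,
,,,,,,,
,,,,,,,
9) ,,,,,,,
,,,,,,,
,,,@@,,
,,@@@,,
,,@v,,,
,,,,,,,
,,,,,,,

1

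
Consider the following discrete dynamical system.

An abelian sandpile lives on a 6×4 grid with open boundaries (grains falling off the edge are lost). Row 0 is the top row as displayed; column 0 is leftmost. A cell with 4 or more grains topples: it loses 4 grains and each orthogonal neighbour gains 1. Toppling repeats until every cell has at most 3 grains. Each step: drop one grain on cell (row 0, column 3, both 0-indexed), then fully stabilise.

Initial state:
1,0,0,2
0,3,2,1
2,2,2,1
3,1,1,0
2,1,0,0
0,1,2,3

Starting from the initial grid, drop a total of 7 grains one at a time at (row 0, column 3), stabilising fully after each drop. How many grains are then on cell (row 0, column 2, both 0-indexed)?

step 0: 1,0,0,2
0,3,2,1
2,2,2,1
3,1,1,0
2,1,0,0
0,1,2,3
step 1: 1,0,0,3
0,3,2,1
2,2,2,1
3,1,1,0
2,1,0,0
0,1,2,3
step 2: 1,0,1,0
0,3,2,2
2,2,2,1
3,1,1,0
2,1,0,0
0,1,2,3
step 3: 1,0,1,1
0,3,2,2
2,2,2,1
3,1,1,0
2,1,0,0
0,1,2,3
step 4: 1,0,1,2
0,3,2,2
2,2,2,1
3,1,1,0
2,1,0,0
0,1,2,3
step 5: 1,0,1,3
0,3,2,2
2,2,2,1
3,1,1,0
2,1,0,0
0,1,2,3
step 6: 1,0,2,0
0,3,2,3
2,2,2,1
3,1,1,0
2,1,0,0
0,1,2,3
step 7: 1,0,2,1
0,3,2,3
2,2,2,1
3,1,1,0
2,1,0,0
0,1,2,3

2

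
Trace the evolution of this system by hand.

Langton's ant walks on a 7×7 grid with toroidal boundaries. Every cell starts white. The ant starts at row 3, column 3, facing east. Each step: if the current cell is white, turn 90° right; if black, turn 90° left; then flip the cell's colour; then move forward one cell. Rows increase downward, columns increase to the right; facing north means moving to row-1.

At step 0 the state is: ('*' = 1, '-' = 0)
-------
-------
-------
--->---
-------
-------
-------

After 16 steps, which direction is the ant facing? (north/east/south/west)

east

t=0: -------
-------
-------
--->---
-------
-------
-------
t=1: -------
-------
-------
---*---
---v---
-------
-------
t=2: -------
-------
-------
---*---
--<*---
-------
-------
t=3: -------
-------
-------
--^*---
--**---
-------
-------
t=4: -------
-------
-------
--*>---
--**---
-------
-------
t=5: -------
-------
---^---
--*----
--**---
-------
-------
t=6: -------
-------
---*>--
--*----
--**---
-------
-------
t=7: -------
-------
---**--
--*-v--
--**---
-------
-------
t=8: -------
-------
---**--
--*<*--
--**---
-------
-------
t=9: -------
-------
---^*--
--***--
--**---
-------
-------
t=10: -------
-------
--<-*--
--***--
--**---
-------
-------
t=11: -------
--^----
--*-*--
--***--
--**---
-------
-------
t=12: -------
--*>---
--*-*--
--***--
--**---
-------
-------
t=13: -------
--**---
--*v*--
--***--
--**---
-------
-------
t=14: -------
--**---
--<**--
--***--
--**---
-------
-------
t=15: -------
--**---
---**--
--v**--
--**---
-------
-------
t=16: -------
--**---
---**--
--->*--
--**---
-------
-------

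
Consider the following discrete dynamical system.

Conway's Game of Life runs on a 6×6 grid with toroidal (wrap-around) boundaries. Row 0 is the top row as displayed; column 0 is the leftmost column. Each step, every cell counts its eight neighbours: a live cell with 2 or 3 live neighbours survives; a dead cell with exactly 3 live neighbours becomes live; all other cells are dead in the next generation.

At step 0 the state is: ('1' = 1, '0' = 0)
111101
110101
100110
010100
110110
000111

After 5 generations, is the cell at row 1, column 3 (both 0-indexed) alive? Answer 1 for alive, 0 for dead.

0

[0] 111101
110101
100110
010100
110110
000111
[1] 000000
000000
000100
010000
110000
000000
[2] 000000
000000
000000
111000
110000
000000
[3] 000000
000000
010000
101000
101000
000000
[4] 000000
000000
010000
101000
000000
000000
[5] 000000
000000
010000
010000
000000
000000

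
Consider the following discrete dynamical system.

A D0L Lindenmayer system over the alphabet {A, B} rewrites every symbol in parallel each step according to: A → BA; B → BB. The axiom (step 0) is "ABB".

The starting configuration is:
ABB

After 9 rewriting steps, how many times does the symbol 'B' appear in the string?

1535

gen 0: ABB
gen 1: BABBBB
gen 2: BBBABBBBBBBB
gen 3: BBBBBBBABBBBBBBBBBBBBBBB
gen 4: BBBBBBBBBBBBBBBABBBBBBBBBBBBBBBBBBBBBBBBBBBBBBBB
gen 5: BBBBBBBBBBBBBBBBBBBBBBBBBBBBBBBABBBBBBBBBBBBBBBBBBBBBBBBBBBBBBBBBBBBBBBBBBBBBBBBBBBBBBBBBBBBBBBB
gen 6: BBBBBBBBBBBBBBBBBBBBBBBBBBBBBBBBBBBBBBBBBBBBBBBBBBBBBBBBBB…BBBBBBBBBBBBBBBBBBBBBBBBBBBBBBBBBBBBBBBBBBBBBBBBBBBBBBBBBB  (len 192)
gen 7: BBBBBBBBBBBBBBBBBBBBBBBBBBBBBBBBBBBBBBBBBBBBBBBBBBBBBBBBBB…BBBBBBBBBBBBBBBBBBBBBBBBBBBBBBBBBBBBBBBBBBBBBBBBBBBBBBBBBB  (len 384)
gen 8: BBBBBBBBBBBBBBBBBBBBBBBBBBBBBBBBBBBBBBBBBBBBBBBBBBBBBBBBBB…BBBBBBBBBBBBBBBBBBBBBBBBBBBBBBBBBBBBBBBBBBBBBBBBBBBBBBBBBB  (len 768)
gen 9: BBBBBBBBBBBBBBBBBBBBBBBBBBBBBBBBBBBBBBBBBBBBBBBBBBBBBBBBBB…BBBBBBBBBBBBBBBBBBBBBBBBBBBBBBBBBBBBBBBBBBBBBBBBBBBBBBBBBB  (len 1536)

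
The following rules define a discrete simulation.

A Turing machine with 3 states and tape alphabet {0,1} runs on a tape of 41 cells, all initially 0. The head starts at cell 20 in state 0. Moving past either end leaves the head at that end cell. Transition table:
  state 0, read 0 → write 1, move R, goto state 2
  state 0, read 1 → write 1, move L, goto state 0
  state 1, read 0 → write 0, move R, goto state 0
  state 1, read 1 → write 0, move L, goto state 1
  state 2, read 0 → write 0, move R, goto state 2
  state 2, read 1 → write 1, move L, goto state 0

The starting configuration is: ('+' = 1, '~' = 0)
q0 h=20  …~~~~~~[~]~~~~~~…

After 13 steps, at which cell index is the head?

33

k=0  q0 h=20  …~~~~~~[~]~~~~~~…
k=1  q2 h=21  …~~~~~+[~]~~~~~~…
k=2  q2 h=22  …~~~~+~[~]~~~~~~…
k=3  q2 h=23  …~~~+~~[~]~~~~~~…
k=4  q2 h=24  …~~+~~~[~]~~~~~~…
k=5  q2 h=25  …~+~~~~[~]~~~~~~…
k=6  q2 h=26  …+~~~~~[~]~~~~~~…
k=7  q2 h=27  …~~~~~~[~]~~~~~~…
k=8  q2 h=28  …~~~~~~[~]~~~~~~…
k=9  q2 h=29  …~~~~~~[~]~~~~~~…
k=10  q2 h=30  …~~~~~~[~]~~~~~~…
k=11  q2 h=31  …~~~~~~[~]~~~~~~…
k=12  q2 h=32  …~~~~~~[~]~~~~~~…
k=13  q2 h=33  …~~~~~~[~]~~~~~~…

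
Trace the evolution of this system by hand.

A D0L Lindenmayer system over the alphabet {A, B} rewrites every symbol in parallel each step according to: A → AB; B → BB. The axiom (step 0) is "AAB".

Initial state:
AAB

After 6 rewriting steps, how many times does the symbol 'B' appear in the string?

190

t=0: AAB
t=1: ABABBB
t=2: ABBBABBBBBBB
t=3: ABBBBBBBABBBBBBBBBBBBBBB
t=4: ABBBBBBBBBBBBBBBABBBBBBBBBBBBBBBBBBBBBBBBBBBBBBB
t=5: ABBBBBBBBBBBBBBBBBBBBBBBBBBBBBBBABBBBBBBBBBBBBBBBBBBBBBBBBBBBBBBBBBBBBBBBBBBBBBBBBBBBBBBBBBBBBBB
t=6: ABBBBBBBBBBBBBBBBBBBBBBBBBBBBBBBBBBBBBBBBBBBBBBBBBBBBBBBBB…BBBBBBBBBBBBBBBBBBBBBBBBBBBBBBBBBBBBBBBBBBBBBBBBBBBBBBBBBB  (len 192)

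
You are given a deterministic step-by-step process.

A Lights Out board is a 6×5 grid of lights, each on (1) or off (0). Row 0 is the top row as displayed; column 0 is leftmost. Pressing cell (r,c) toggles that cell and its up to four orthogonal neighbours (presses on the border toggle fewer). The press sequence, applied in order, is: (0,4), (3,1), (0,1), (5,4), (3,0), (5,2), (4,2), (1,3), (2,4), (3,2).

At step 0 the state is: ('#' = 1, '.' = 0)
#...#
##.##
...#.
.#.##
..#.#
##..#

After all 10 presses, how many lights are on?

0) #...#
##.##
...#.
.#.##
..#.#
##..#
1) #..#.
##.#.
...#.
.#.##
..#.#
##..#
2) #..#.
##.#.
.#.#.
#.###
.##.#
##..#
3) .###.
#..#.
.#.#.
#.###
.##.#
##..#
4) .###.
#..#.
.#.#.
#.###
.##..
##.#.
5) .###.
#..#.
##.#.
.####
###..
##.#.
6) .###.
#..#.
##.#.
.####
##...
#.#..
7) .###.
#..#.
##.#.
.#.##
#.##.
#....
8) .##..
#.#.#
##...
.#.##
#.##.
#....
9) .##..
#.#..
##.##
.#.#.
#.##.
#....
10) .##..
#.#..
#####
..#..
#..#.
#....

13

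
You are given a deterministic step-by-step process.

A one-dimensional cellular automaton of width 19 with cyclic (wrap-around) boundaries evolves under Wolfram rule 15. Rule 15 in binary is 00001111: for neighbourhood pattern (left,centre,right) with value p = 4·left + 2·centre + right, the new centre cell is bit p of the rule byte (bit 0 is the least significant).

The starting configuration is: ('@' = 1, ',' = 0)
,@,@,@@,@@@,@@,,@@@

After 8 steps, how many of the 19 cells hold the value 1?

12

t=0: ,@,@,@@,@@@,@@,,@@@
t=1: ,@,@,@,,@,,,@,,@@,,
t=2: @@,@,@,@@,@@@,@@,,@
t=3: ,,,@,@,@,,@,,,@,,@@
t=4: ,@@@,@,@,@@,@@@,@@,
t=5: @@,,,@,@,@,,@,,,@,,
t=6: @,,@@@,@,@,@@,@@@,@
t=7: ,,@@,,,@,@,@,,@,,,@
t=8: ,@@,,@@@,@,@,@@,@@@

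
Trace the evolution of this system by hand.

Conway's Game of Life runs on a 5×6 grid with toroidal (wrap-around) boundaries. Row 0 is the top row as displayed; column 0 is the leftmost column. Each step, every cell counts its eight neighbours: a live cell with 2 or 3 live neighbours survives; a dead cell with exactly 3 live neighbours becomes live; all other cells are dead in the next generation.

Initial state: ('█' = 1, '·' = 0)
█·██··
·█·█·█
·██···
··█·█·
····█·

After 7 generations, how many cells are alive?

8

[0] █·██··
·█·█·█
·██···
··█·█·
····█·
[1] ████·█
···██·
██··█·
·██···
·██·██
[2] ······
······
██··██
····█·
····██
[3] ······
█····█
█···██
···█··
····██
[4] █···█·
█···█·
█···█·
█··█··
····█·
[5] ···██·
██·██·
██·██·
···██·
···██·
[6] ······
██····
██····
······
··█··█
[7] ██····
██····
██····
██····
······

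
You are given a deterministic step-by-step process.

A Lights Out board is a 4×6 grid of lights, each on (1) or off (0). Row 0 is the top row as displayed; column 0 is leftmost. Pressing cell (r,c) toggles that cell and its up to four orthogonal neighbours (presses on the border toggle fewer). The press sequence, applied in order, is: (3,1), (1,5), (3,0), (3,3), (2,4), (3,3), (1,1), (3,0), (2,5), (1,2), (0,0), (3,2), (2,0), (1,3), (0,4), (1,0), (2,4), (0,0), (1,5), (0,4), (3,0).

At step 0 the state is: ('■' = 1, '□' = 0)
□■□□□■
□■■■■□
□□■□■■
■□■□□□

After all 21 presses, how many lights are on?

t=0: □■□□□■
□■■■■□
□□■□■■
■□■□□□
t=1: □■□□□■
□■■■■□
□■■□■■
□■□□□□
t=2: □■□□□□
□■■■□■
□■■□■□
□■□□□□
t=3: □■□□□□
□■■■□■
■■■□■□
■□□□□□
t=4: □■□□□□
□■■■□■
■■■■■□
■□■■■□
t=5: □■□□□□
□■■■■■
■■■□□■
■□■■□□
t=6: □■□□□□
□■■■■■
■■■■□■
■□□□■□
t=7: □□□□□□
■□□■■■
■□■■□■
■□□□■□
t=8: □□□□□□
■□□■■■
□□■■□■
□■□□■□
t=9: □□□□□□
■□□■■□
□□■■■□
□■□□■■
t=10: □□■□□□
■■■□■□
□□□■■□
□■□□■■
t=11: ■■■□□□
□■■□■□
□□□■■□
□■□□■■
t=12: ■■■□□□
□■■□■□
□□■■■□
□□■■■■
t=13: ■■■□□□
■■■□■□
■■■■■□
■□■■■■
t=14: ■■■■□□
■■□■□□
■■■□■□
■□■■■■
t=15: ■■■□■■
■■□■■□
■■■□■□
■□■■■■
t=16: □■■□■■
□□□■■□
□■■□■□
■□■■■■
t=17: □■■□■■
□□□■□□
□■■■□■
■□■■□■
t=18: ■□■□■■
■□□■□□
□■■■□■
■□■■□■
t=19: ■□■□■□
■□□■■■
□■■■□□
■□■■□■
t=20: ■□■■□■
■□□■□■
□■■■□□
■□■■□■
t=21: ■□■■□■
■□□■□■
■■■■□□
□■■■□■

15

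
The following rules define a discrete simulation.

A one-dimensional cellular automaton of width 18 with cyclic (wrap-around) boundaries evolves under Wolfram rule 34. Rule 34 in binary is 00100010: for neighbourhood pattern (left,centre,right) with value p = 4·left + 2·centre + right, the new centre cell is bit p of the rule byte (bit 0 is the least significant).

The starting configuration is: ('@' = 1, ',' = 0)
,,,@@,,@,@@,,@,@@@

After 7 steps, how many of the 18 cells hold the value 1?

gen 0: ,,,@@,,@,@@,,@,@@@
gen 1: ,,@,,,@,@,,,@,@,,,
gen 2: ,@,,,@,@,,,@,@,,,,
gen 3: @,,,@,@,,,@,@,,,,,
gen 4: ,,,@,@,,,@,@,,,,,@
gen 5: ,,@,@,,,@,@,,,,,@,
gen 6: ,@,@,,,@,@,,,,,@,,
gen 7: @,@,,,@,@,,,,,@,,,

5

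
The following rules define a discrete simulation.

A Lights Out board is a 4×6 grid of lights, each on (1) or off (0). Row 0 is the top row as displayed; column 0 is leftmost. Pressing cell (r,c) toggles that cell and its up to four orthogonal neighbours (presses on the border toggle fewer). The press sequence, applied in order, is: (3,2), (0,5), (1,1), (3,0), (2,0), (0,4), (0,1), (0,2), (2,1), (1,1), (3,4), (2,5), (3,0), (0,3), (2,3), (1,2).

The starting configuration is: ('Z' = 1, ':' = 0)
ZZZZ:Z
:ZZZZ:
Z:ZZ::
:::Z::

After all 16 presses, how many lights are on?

0) ZZZZ:Z
:ZZZZ:
Z:ZZ::
:::Z::
1) ZZZZ:Z
:ZZZZ:
Z::Z::
:ZZ:::
2) ZZZZZ:
:ZZZZZ
Z::Z::
:ZZ:::
3) Z:ZZZ:
Z::ZZZ
ZZ:Z::
:ZZ:::
4) Z:ZZZ:
Z::ZZZ
:Z:Z::
Z:Z:::
5) Z:ZZZ:
:::ZZZ
Z::Z::
::Z:::
6) Z:Z::Z
:::Z:Z
Z::Z::
::Z:::
7) :Z:::Z
:Z:Z:Z
Z::Z::
::Z:::
8) ::ZZ:Z
:ZZZ:Z
Z::Z::
::Z:::
9) ::ZZ:Z
::ZZ:Z
:ZZZ::
:ZZ:::
10) :ZZZ:Z
ZZ:Z:Z
::ZZ::
:ZZ:::
11) :ZZZ:Z
ZZ:Z:Z
::ZZZ:
:ZZZZZ
12) :ZZZ:Z
ZZ:Z::
::ZZ:Z
:ZZZZ:
13) :ZZZ:Z
ZZ:Z::
Z:ZZ:Z
Z:ZZZ:
14) :Z::ZZ
ZZ::::
Z:ZZ:Z
Z:ZZZ:
15) :Z::ZZ
ZZ:Z::
Z:::ZZ
Z:Z:Z:
16) :ZZ:ZZ
Z:Z:::
Z:Z:ZZ
Z:Z:Z:

13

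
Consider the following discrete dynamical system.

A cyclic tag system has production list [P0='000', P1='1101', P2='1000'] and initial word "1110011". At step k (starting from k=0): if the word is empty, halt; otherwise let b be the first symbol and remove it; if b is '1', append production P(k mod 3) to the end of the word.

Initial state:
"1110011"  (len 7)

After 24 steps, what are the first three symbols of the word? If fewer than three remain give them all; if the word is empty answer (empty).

011

step 0: "1110011"  (len 7)
step 1: "110011000"  (len 9)
step 2: "100110001101"  (len 12)
step 3: "001100011011000"  (len 15)
step 4: "01100011011000"  (len 14)
step 5: "1100011011000"  (len 13)
step 6: "1000110110001000"  (len 16)
step 7: "000110110001000000"  (len 18)
step 8: "00110110001000000"  (len 17)
step 9: "0110110001000000"  (len 16)
step 10: "110110001000000"  (len 15)
step 11: "101100010000001101"  (len 18)
step 12: "011000100000011011000"  (len 21)
step 13: "11000100000011011000"  (len 20)
step 14: "10001000000110110001101"  (len 23)
step 15: "00010000001101100011011000"  (len 26)
step 16: "0010000001101100011011000"  (len 25)
step 17: "010000001101100011011000"  (len 24)
step 18: "10000001101100011011000"  (len 23)
step 19: "0000001101100011011000000"  (len 25)
step 20: "000001101100011011000000"  (len 24)
step 21: "00001101100011011000000"  (len 23)
step 22: "0001101100011011000000"  (len 22)
step 23: "001101100011011000000"  (len 21)
step 24: "01101100011011000000"  (len 20)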